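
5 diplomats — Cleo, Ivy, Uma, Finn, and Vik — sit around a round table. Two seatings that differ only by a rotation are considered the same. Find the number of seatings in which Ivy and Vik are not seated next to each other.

12

Without the restriction there are (4)! = 24 seatings.
Seatings with Ivy beside Vik: treat them as a block with 2 internal orders, giving 2 × (3)! = 12.
Subtracting, 24 − 12 = 12.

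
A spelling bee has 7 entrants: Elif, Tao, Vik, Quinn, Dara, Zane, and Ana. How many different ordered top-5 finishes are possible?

There are 7 choices for 1st place, 6 for 2nd, and so on down to 3 for position 5.
That gives 7 × 6 × 5 × 4 × 3 = 2520.

2520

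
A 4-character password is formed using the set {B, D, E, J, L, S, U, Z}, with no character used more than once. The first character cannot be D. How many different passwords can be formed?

The first character has 8−1 = 7 choices (anything except D).
The remaining 3 characters are filled from the other 7 symbols without repetition: 7 × 6 × 5 = 210.
Total: 7 × 210 = 1470.

1470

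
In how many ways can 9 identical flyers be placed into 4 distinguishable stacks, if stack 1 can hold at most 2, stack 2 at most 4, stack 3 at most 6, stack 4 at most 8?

Without the upper bounds there are C(12,3) = 220 ways to split 9 among 4 stacks.
Subtract solutions that violate a single cap (substitute x_i' = x_i − (cap_i+1)): x_1 ≥ 3 gives C(9,3) = 84; x_2 ≥ 5 gives C(7,3) = 35; x_3 ≥ 7 gives C(5,3) = 10; x_4 ≥ 9 gives C(3,3) = 1. Together 130.
Add back pairs where two caps are both exceeded: 4 + 0 + 0 + 0 + 0 + 0 = 4.
By inclusion–exclusion the count is 220 − 130 + 4 = 94.

94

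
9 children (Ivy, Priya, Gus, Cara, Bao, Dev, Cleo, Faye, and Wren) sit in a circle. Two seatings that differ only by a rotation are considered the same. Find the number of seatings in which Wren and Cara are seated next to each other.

10080

Treat {Wren, Cara} as one unit (2 internal orders) and seat the resulting 8 units around the table: (7)! circular arrangements.
So 2 × (7)! = 2 × 5040 = 10080.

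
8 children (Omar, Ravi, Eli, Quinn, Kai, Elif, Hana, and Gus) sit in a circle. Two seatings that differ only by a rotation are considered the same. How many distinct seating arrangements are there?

Fix one person's seat to break rotational symmetry; the remaining 7 people can be arranged in (7)! = 5040 ways.

5040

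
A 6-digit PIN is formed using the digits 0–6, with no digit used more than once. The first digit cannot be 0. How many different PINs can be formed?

4320

The first digit has 7−1 = 6 choices (anything except 0).
The remaining 5 digits are filled from the other 6 symbols without repetition: 6 × 5 × 4 × 3 × 2 = 720.
Total: 6 × 720 = 4320.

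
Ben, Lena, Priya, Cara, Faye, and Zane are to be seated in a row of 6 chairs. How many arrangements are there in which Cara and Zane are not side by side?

480

Of the 6! = 720 arrangements, those with Cara and Zane adjacent number 2 × 5! = 240 (treat the pair as a block with 2 internal orders).
So 720 − 240 = 480 arrangements keep them apart.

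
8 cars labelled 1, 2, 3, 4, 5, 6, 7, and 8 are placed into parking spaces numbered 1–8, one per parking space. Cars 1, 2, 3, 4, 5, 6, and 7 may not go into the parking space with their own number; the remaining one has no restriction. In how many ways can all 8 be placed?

16687

Let Aᵢ (for 1 ≤ i ≤ 7) be the placements that put car i in its forbidden parking space. Any j of these fix j positions, leaving (8−j)! ways to fill the rest, and there are C(7,j) ways to pick which j.
By inclusion–exclusion, the number of valid placements is Σ_{j=0}^{7} (−1)^j C(7,j)·(8−j)!.
Computing: 40320 − 35280 + 15120 − 4200 + 840 − 126 + 14 − 1 = 16687.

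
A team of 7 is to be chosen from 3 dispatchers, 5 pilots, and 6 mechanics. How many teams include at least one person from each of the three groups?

3058

Total 7-person selections from all 14: C(14,7) = 3432.
Subtract selections that omit an entire group: no dispatchers → C(11,7) = 330; no pilots → C(9,7) = 36; no mechanics → C(8,7) = 8.
Add back selections omitting two groups (i.e. drawn from a single group): C(3,7) + C(5,7) + C(6,7) = 0.
By inclusion–exclusion: 3432 − 374 + 0 = 3058.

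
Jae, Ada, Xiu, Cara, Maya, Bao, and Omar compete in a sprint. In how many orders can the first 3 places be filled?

210

This is an ordered selection of 3 from 7: P(7,3).
That gives 7 × 6 × 5 = 210.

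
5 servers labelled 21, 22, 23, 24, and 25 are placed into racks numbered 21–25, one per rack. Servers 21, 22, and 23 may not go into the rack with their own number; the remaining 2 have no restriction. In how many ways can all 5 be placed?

Let Aᵢ (for i ∈ {21, 22, 23}) be the placements that put server i in its forbidden rack. Any j of these fix j positions, leaving (5−j)! ways to fill the rest, and there are C(3,j) ways to pick which j.
By inclusion–exclusion, the number of valid placements is Σ_{j=0}^{3} (−1)^j C(3,j)·(5−j)!.
Computing: 120 − 72 + 18 − 2 = 64.

64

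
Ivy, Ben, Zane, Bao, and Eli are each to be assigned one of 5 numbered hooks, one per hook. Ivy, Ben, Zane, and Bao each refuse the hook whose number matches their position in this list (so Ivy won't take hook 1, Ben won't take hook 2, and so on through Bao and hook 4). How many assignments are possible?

53

Let Aᵢ (for 1 ≤ i ≤ 4) be the placements that put person i in their forbidden hook. Any j of these fix j positions, leaving (5−j)! ways to fill the rest, and there are C(4,j) ways to pick which j.
By inclusion–exclusion, the number of valid placements is Σ_{j=0}^{4} (−1)^j C(4,j)·(5−j)!.
Computing: 120 − 96 + 36 − 8 + 1 = 53.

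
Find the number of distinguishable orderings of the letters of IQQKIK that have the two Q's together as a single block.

Treat the 2 copies of Q as a single block. The multiset to arrange is then {QQ, I, I, K, K}, 5 items in all.
That gives (5)!/(2!·2!) = 30 arrangements.

30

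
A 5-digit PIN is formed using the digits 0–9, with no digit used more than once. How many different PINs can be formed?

With no repetition, fill the 5 digits in order: 10 choices, then 9, down to 6.
That product is 10 × 9 × 8 × 7 × 6 = 30240.

30240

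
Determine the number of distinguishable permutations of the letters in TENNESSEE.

The 9 letters of TENNESSEE have repeats: E appearing 4 times, N appearing twice, and S appearing twice.
Dividing 9! = 362880 by 4!·2!·2! = 96 for the repeated letters gives 3780.

3780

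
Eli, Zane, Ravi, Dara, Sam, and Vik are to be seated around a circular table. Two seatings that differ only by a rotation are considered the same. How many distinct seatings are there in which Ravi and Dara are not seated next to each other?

72

Without the restriction there are (5)! = 120 seatings.
Seatings with Ravi beside Dara: treat them as a block with 2 internal orders, giving 2 × (4)! = 48.
Subtracting, 120 − 48 = 72.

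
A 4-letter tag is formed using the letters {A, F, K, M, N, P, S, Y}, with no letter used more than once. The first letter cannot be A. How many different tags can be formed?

The first letter has 8−1 = 7 choices (anything except A).
The remaining 3 letters are filled from the other 7 symbols without repetition: 7 × 6 × 5 = 210.
Total: 7 × 210 = 1470.

1470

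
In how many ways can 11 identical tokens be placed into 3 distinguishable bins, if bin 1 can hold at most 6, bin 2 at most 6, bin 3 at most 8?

42

Ignoring the caps, the number of non-negative solutions to x_1+…+x_3 = 11 is C(13,2) = 78.
Subtract solutions that violate a single cap (substitute x_i' = x_i − (cap_i+1)): x_1 ≥ 7 gives C(6,2) = 15; x_2 ≥ 7 gives C(6,2) = 15; x_3 ≥ 9 gives C(4,2) = 6. Together 36.
No two caps can be exceeded simultaneously, so the pair terms are all 0.
By inclusion–exclusion the count is 78 − 36 + 0 = 42.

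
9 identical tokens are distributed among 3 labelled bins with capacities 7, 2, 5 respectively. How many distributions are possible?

15

Ignoring the caps, the number of non-negative solutions to x_1+…+x_3 = 9 is C(11,2) = 55.
Subtract solutions that violate a single cap (substitute x_i' = x_i − (cap_i+1)): x_1 ≥ 8 gives C(3,2) = 3; x_2 ≥ 3 gives C(8,2) = 28; x_3 ≥ 6 gives C(5,2) = 10. Together 41.
Add back pairs where two caps are both exceeded: 0 + 0 + 1 = 1.
By inclusion–exclusion the count is 55 − 41 + 1 = 15.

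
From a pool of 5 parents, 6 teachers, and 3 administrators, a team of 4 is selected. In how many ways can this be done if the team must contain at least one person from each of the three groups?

495

Unrestricted: C(14,4) = 1001 ways to pick any 4 of the 14.
Selections missing a whole group: no parents → C(9,4) = 126; no teachers → C(8,4) = 70; no administrators → C(11,4) = 330.
Add back selections omitting two groups (i.e. drawn from a single group): C(5,4) + C(6,4) + C(3,4) = 20.
By inclusion–exclusion: 1001 − 526 + 20 = 495.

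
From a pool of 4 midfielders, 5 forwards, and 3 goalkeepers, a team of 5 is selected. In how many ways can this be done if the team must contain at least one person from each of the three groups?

Total 5-person selections from all 12: C(12,5) = 792.
Selections missing a whole group: no midfielders → C(8,5) = 56; no forwards → C(7,5) = 21; no goalkeepers → C(9,5) = 126.
Add back selections omitting two groups (i.e. drawn from a single group): C(4,5) + C(5,5) + C(3,5) = 1.
By inclusion–exclusion: 792 − 203 + 1 = 590.

590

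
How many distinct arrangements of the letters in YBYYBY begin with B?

5

With the first slot taken by B, it remains to arrange the other 5 letters (YYYBY).
Those 5 letters have Y appearing 4 times, giving (5)!/(4!) = 5.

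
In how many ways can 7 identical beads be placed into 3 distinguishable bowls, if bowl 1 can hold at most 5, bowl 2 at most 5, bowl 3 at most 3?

Without the upper bounds there are C(9,2) = 36 ways to split 7 among 3 bowls.
Subtract solutions that violate a single cap (substitute x_i' = x_i − (cap_i+1)): x_1 ≥ 6 gives C(3,2) = 3; x_2 ≥ 6 gives C(3,2) = 3; x_3 ≥ 4 gives C(5,2) = 10. Together 16.
No two caps can be exceeded simultaneously, so the pair terms are all 0.
By inclusion–exclusion the count is 36 − 16 + 0 = 20.

20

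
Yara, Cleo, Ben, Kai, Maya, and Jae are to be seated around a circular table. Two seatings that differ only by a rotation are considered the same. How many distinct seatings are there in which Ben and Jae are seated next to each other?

Glue Ben and Jae into a block (2 internal orders). Seating 5 units around a circle gives (4)! arrangements.
So 2 × (4)! = 2 × 24 = 48.

48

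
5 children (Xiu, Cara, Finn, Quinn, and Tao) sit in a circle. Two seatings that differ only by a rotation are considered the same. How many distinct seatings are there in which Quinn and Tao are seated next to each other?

12

Treat {Quinn, Tao} as one unit (2 internal orders) and seat the resulting 4 units around the table: (3)! circular arrangements.
So 2 × (3)! = 2 × 6 = 12.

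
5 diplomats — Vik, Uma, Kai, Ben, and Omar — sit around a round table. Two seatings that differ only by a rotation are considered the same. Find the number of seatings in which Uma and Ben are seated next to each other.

12

Glue Uma and Ben into a block (2 internal orders). Seating 4 units around a circle gives (3)! arrangements.
So 2 × (3)! = 2 × 6 = 12.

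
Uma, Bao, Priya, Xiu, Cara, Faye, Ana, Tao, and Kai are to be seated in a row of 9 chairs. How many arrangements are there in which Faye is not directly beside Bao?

282240

There are 9! = 362880 arrangements in all. If Faye and Bao are adjacent, merging them into one block gives 2·(8)! = 80640 arrangements.
Complementary counting: 362880 − 80640 = 282240.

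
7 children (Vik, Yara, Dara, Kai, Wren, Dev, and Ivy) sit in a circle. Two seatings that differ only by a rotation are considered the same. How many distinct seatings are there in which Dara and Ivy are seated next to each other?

Glue Dara and Ivy into a block (2 internal orders). Seating 6 units around a circle gives (5)! arrangements.
So 2 × (5)! = 2 × 120 = 240.

240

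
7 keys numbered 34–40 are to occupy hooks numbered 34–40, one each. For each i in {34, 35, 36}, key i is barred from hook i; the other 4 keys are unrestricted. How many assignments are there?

Let Aᵢ (for i ∈ {34, 35, 36}) be the placements that put key i in its forbidden hook. Any j of these fix j positions, leaving (7−j)! ways to fill the rest, and there are C(3,j) ways to pick which j.
By inclusion–exclusion, the number of valid placements is Σ_{j=0}^{3} (−1)^j C(3,j)·(7−j)!.
Computing: 5040 − 2160 + 360 − 24 = 3216.

3216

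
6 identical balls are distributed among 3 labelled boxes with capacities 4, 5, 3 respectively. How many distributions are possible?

18

Ignoring the caps, the number of non-negative solutions to x_1+…+x_3 = 6 is C(8,2) = 28.
Subtract solutions that violate a single cap (substitute x_i' = x_i − (cap_i+1)): x_1 ≥ 5 gives C(3,2) = 3; x_2 ≥ 6 gives C(2,2) = 1; x_3 ≥ 4 gives C(4,2) = 6. Together 10.
No two caps can be exceeded simultaneously, so the pair terms are all 0.
By inclusion–exclusion the count is 28 − 10 + 0 = 18.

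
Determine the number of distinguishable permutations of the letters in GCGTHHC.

630

The 7 letters of GCGTHHC have repeats: C appearing twice, G appearing twice, and H appearing twice.
So there are 7! / (2!·2!·2!) = 630 distinguishable arrangements.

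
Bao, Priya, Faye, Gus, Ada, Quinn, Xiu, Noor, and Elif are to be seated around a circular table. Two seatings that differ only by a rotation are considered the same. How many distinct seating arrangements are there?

40320

Fix one person's seat to break rotational symmetry; the remaining 8 people can be arranged in (8)! = 40320 ways.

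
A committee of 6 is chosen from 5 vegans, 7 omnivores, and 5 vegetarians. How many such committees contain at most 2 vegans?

Split by how many vegans are chosen (0 through 2).
Sum: C(5,0)·C(12,6) + C(5,1)·C(12,5) + C(5,2)·C(12,4) = 924 + 3960 + 4950 = 9834.

9834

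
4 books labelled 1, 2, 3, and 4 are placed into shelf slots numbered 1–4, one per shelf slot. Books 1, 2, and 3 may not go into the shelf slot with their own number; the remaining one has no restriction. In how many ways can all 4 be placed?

11

Let Aᵢ (for i ∈ {1, 2, 3}) be the placements that put book i in its forbidden shelf slot. Any j of these fix j positions, leaving (4−j)! ways to fill the rest, and there are C(3,j) ways to pick which j.
By inclusion–exclusion, the number of valid placements is Σ_{j=0}^{3} (−1)^j C(3,j)·(4−j)!.
Computing: 24 − 18 + 6 − 1 = 11.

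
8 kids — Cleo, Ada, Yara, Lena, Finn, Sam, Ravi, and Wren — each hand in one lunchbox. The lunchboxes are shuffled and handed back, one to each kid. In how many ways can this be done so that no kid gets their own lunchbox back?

Let Aᵢ be the assignments in which kid i gets their own lunchbox. We want the size of the complement of A₁∪…∪A_8.
By inclusion–exclusion this is Σ_{j=0}^{8} (−1)^j C(8,j)·(8−j)!.
Computing: 40320 − 40320 + 20160 − 6720 + 1680 − 336 + 56 − 8 + 1 = 14833.

14833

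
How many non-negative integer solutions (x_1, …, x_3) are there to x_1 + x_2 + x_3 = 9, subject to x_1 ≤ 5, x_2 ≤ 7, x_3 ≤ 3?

By stars and bars, unrestricted non-negative solutions to x_1+…+x_3 = 9 number C(9+2,2) = 55.
Subtract solutions that violate a single cap (substitute x_i' = x_i − (cap_i+1)): x_1 ≥ 6 gives C(5,2) = 10; x_2 ≥ 8 gives C(3,2) = 3; x_3 ≥ 4 gives C(7,2) = 21. Together 34.
No two caps can be exceeded simultaneously, so the pair terms are all 0.
By inclusion–exclusion the count is 55 − 34 + 0 = 21.

21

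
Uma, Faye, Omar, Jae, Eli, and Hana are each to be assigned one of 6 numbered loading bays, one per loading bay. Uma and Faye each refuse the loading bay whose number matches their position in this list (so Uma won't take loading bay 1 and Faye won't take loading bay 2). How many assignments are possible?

504

Let Aᵢ (for i ∈ {1, 2}) be the placements that put person i in their forbidden loading bay. Any j of these fix j positions, leaving (6−j)! ways to fill the rest, and there are C(2,j) ways to pick which j.
By inclusion–exclusion, the number of valid placements is Σ_{j=0}^{2} (−1)^j C(2,j)·(6−j)!.
Computing: 720 − 240 + 24 = 504.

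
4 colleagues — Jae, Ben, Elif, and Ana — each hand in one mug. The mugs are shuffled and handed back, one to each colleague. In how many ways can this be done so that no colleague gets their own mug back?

9

Count assignments avoiding every fixed point. For any j of the 4 colleagues fixed to their own mug, the other 4−j can be arranged in (4−j)! ways.
By inclusion–exclusion this is Σ_{j=0}^{4} (−1)^j C(4,j)·(4−j)!.
Computing: 24 − 24 + 12 − 4 + 1 = 9.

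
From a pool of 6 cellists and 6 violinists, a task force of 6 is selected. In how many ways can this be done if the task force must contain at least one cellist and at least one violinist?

With no constraint there are C(12,6) = 924 possible selections.
Subtract selections that omit an entire group: no cellists → C(6,6) = 1; no violinists → C(6,6) = 1.
Both groups omitted at once is impossible, so 924 − 2 = 922.

922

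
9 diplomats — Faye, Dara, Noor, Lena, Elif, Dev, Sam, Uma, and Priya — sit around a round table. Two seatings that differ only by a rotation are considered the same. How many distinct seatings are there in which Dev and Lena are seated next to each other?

10080

Treat {Dev, Lena} as one unit (2 internal orders) and seat the resulting 8 units around the table: (7)! circular arrangements.
So 2 × (7)! = 2 × 5040 = 10080.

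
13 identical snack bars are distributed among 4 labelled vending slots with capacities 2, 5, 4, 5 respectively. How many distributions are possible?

Ignoring the caps, the number of non-negative solutions to x_1+…+x_4 = 13 is C(16,3) = 560.
Subtract solutions that violate a single cap (substitute x_i' = x_i − (cap_i+1)): x_1 ≥ 3 gives C(13,3) = 286; x_2 ≥ 6 gives C(10,3) = 120; x_3 ≥ 5 gives C(11,3) = 165; x_4 ≥ 6 gives C(10,3) = 120. Together 691.
Add back pairs where two caps are both exceeded: 35 + 56 + 35 + 10 + 4 + 10 = 150.
By inclusion–exclusion the count is 560 − 691 + 150 = 19.

19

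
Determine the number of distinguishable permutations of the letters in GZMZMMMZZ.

630

The 9 letters of GZMZMMMZZ have repeats: M appearing 4 times and Z appearing 4 times.
So there are 9! / (4!·4!) = 630 distinguishable arrangements.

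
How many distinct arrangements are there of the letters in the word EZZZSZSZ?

EZZZSZSZ has 8 letters with S appearing twice and Z appearing 5 times.
Dividing 8! = 40320 by 5!·2! = 240 for the repeated letters gives 168.

168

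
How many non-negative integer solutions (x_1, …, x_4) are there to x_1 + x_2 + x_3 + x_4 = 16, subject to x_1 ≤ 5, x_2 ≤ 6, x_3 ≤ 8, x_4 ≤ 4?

By stars and bars, unrestricted non-negative solutions to x_1+…+x_4 = 16 number C(16+3,3) = 969.
Subtract solutions that violate a single cap (substitute x_i' = x_i − (cap_i+1)): x_1 ≥ 6 gives C(13,3) = 286; x_2 ≥ 7 gives C(12,3) = 220; x_3 ≥ 9 gives C(10,3) = 120; x_4 ≥ 5 gives C(14,3) = 364. Together 990.
Add back pairs where two caps are both exceeded: 20 + 4 + 56 + 1 + 35 + 10 = 126.
By inclusion–exclusion the count is 969 − 990 + 126 = 105.

105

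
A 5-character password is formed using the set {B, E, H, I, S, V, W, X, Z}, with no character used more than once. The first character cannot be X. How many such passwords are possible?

13440

The first character has 9−1 = 8 choices (anything except X).
The remaining 4 characters are filled from the other 8 symbols without repetition: 8 × 7 × 6 × 5 = 1680.
Total: 8 × 1680 = 13440.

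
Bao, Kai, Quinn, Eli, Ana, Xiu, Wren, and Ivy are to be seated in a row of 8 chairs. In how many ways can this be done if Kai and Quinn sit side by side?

10080

Place the 6 others and the Kai-Quinn pair as 7 objects in a line; the pair has 2 internal arrangements.
So the count is 2·(7)! = 10080.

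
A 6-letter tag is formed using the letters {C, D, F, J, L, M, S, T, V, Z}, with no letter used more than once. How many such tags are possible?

Choose and order 6 of the 10 symbols: the first letter has 10 options, the next 9, and so on down to 5.
10 × 9 × 8 × 7 × 6 × 5 = 151200.

151200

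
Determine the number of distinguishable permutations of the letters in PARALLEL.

The 8 letters of PARALLEL have repeats: A appearing twice and L appearing 3 times.
Dividing 8! = 40320 by 3!·2! = 12 for the repeated letters gives 3360.

3360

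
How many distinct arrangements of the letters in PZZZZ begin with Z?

Fix Z in the first position and arrange the remaining 4 letters.
Those 4 letters have Z appearing 3 times, giving (4)!/(3!) = 4.

4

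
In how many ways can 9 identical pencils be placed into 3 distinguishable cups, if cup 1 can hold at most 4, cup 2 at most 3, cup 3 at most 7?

17

By stars and bars, unrestricted non-negative solutions to x_1+…+x_3 = 9 number C(9+2,2) = 55.
Subtract solutions that violate a single cap (substitute x_i' = x_i − (cap_i+1)): x_1 ≥ 5 gives C(6,2) = 15; x_2 ≥ 4 gives C(7,2) = 21; x_3 ≥ 8 gives C(3,2) = 3. Together 39.
Add back pairs where two caps are both exceeded: 1 + 0 + 0 = 1.
By inclusion–exclusion the count is 55 − 39 + 1 = 17.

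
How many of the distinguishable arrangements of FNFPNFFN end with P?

35

Fix P in the last position and arrange the remaining 7 letters.
Those 7 letters have F appearing 4 times and N appearing 3 times, giving (7)!/(4!·3!) = 35.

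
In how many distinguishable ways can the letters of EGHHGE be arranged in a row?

90

EGHHGE has 6 letters with E appearing twice, G appearing twice, and H appearing twice.
So there are 6! / (2!·2!·2!) = 90 distinguishable arrangements.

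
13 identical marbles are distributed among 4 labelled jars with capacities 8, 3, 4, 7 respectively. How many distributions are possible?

125

Without the upper bounds there are C(16,3) = 560 ways to split 13 among 4 jars.
Subtract solutions that violate a single cap (substitute x_i' = x_i − (cap_i+1)): x_1 ≥ 9 gives C(7,3) = 35; x_2 ≥ 4 gives C(12,3) = 220; x_3 ≥ 5 gives C(11,3) = 165; x_4 ≥ 8 gives C(8,3) = 56. Together 476.
Add back pairs where two caps are both exceeded: 1 + 0 + 0 + 35 + 4 + 1 = 41.
By inclusion–exclusion the count is 560 − 476 + 41 = 125.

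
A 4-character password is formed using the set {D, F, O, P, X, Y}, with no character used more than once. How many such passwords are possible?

This is a permutation of 4 out of 6: P(6,4) = 6!/2!.
6 × 5 × 4 × 3 = 360.

360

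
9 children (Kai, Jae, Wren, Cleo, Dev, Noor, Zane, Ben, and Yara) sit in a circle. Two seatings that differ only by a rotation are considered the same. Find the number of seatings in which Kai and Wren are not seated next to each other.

Without the restriction there are (8)! = 40320 seatings.
Those with Kai next to Wren: fuse the pair into one unit and seat 8 units around a circle — 2·(7)! = 10080.
Subtracting, 40320 − 10080 = 30240.

30240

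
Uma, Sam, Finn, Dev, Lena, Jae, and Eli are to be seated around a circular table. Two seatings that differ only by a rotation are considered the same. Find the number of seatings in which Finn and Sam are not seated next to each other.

All circular seatings of 7 people number (6)! = 720.
Seatings with Finn beside Sam: treat them as a block with 2 internal orders, giving 2 × (5)! = 240.
Subtracting, 720 − 240 = 480.

480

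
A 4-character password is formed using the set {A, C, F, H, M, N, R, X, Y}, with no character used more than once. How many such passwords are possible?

With no repetition, fill the 4 characters in order: 9 choices, then 8, down to 6.
9 × 8 × 7 × 6 = 3024.

3024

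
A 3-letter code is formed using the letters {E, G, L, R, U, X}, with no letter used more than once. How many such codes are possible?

120

This is a permutation of 3 out of 6: P(6,3) = 6!/3!.
6 × 5 × 4 = 120.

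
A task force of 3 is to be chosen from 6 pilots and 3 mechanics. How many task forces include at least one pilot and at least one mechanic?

63

Total 3-person selections from all 9: C(9,3) = 84.
Subtract selections that omit an entire group: no pilots → C(3,3) = 1; no mechanics → C(6,3) = 20.
Both groups omitted at once is impossible, so 84 − 21 = 63.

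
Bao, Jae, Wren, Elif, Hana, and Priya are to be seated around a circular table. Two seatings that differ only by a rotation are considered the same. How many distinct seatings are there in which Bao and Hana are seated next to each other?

48

Glue Bao and Hana into a block (2 internal orders). Seating 5 units around a circle gives (4)! arrangements.
So 2 × (4)! = 2 × 24 = 48.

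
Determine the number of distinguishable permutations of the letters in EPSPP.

20

The 5 letters of EPSPP have repeats: P appearing 3 times.
Dividing 5! = 120 by 3! = 6 for the repeated letters gives 20.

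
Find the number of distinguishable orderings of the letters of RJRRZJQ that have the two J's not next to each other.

Total arrangements of RJRRZJQ: 7!/(3!·2!) = 420.
If the two J's are adjacent, glue them into one block, leaving 6 items to arrange: (6)!/(3!) = 120 ways.
Subtracting, 420 − 120 = 300 arrangements keep the J's apart.

300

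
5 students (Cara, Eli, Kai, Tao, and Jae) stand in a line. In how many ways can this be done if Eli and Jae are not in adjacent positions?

Of the 5! = 120 arrangements, those with Eli and Jae adjacent number 2 × 4! = 48 (treat the pair as a block with 2 internal orders).
Complementary counting: 120 − 48 = 72.

72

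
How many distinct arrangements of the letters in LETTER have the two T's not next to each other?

120

Total arrangements of LETTER: 6!/(2!·2!) = 180.
If the two T's are adjacent, glue them into one block, leaving 5 items to arrange: (5)!/(2!) = 60 ways.
Subtracting, 180 − 60 = 120 arrangements keep the T's apart.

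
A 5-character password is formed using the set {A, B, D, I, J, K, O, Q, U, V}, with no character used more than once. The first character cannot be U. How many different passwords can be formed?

27216

The first character has 10−1 = 9 choices (anything except U).
The remaining 4 characters are filled from the other 9 symbols without repetition: 9 × 8 × 7 × 6 = 3024.
Total: 9 × 3024 = 27216.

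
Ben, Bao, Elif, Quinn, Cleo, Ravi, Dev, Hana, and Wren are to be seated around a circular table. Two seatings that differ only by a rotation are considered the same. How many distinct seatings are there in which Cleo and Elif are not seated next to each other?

30240

All circular seatings of 9 people number (8)! = 40320.
Those with Cleo next to Elif: fuse the pair into one unit and seat 8 units around a circle — 2·(7)! = 10080.
Subtracting, 40320 − 10080 = 30240.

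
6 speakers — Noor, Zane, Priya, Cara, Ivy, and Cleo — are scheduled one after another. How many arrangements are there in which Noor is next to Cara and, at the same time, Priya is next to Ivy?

96

Treat {Noor,Cara} as one block (2 orders) and {Priya,Ivy} as another (2 orders).
That leaves 4 units to arrange: 2 × 2 × 4! = 4 × 24 = 96.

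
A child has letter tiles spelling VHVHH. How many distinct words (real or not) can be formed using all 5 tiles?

VHVHH has 5 letters with H appearing 3 times and V appearing twice.
The number of distinct arrangements is 5!/(3!·2!) = 120/12 = 10.

10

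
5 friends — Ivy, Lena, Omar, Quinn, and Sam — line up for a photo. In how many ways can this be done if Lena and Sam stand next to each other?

Place the 3 others and the Lena-Sam pair as 4 objects in a line; the pair has 2 internal arrangements.
That gives 2 × 4! = 2 × 24 = 48.

48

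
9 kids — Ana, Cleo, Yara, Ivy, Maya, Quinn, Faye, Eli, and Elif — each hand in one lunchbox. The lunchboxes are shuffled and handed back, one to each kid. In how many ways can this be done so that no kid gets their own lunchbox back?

Count assignments avoiding every fixed point. For any j of the 9 kids fixed to their own lunchbox, the other 9−j can be arranged in (9−j)! ways.
By inclusion–exclusion this is Σ_{j=0}^{9} (−1)^j C(9,j)·(9−j)!.
Computing: 362880 − 362880 + 181440 − 60480 + 15120 − 3024 + 504 − 72 + 9 − 1 = 133496.

133496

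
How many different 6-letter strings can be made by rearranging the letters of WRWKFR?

WRWKFR has 6 letters with R appearing twice and W appearing twice.
The number of distinct arrangements is 6!/(2!·2!) = 720/4 = 180.

180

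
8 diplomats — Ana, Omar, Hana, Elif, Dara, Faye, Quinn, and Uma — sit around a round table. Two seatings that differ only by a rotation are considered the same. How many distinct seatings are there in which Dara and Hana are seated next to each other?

Treat {Dara, Hana} as one unit (2 internal orders) and seat the resulting 7 units around the table: (6)! circular arrangements.
So 2 × (6)! = 2 × 720 = 1440.

1440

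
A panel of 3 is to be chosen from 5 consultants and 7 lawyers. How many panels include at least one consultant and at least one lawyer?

Total 3-person selections from all 12: C(12,3) = 220.
Subtract selections that omit an entire group: no consultants → C(7,3) = 35; no lawyers → C(5,3) = 10.
Both groups omitted at once is impossible, so 220 − 45 = 175.

175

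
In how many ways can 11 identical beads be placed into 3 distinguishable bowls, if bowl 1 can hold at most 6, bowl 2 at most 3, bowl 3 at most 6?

By stars and bars, unrestricted non-negative solutions to x_1+…+x_3 = 11 number C(11+2,2) = 78.
Subtract solutions that violate a single cap (substitute x_i' = x_i − (cap_i+1)): x_1 ≥ 7 gives C(6,2) = 15; x_2 ≥ 4 gives C(9,2) = 36; x_3 ≥ 7 gives C(6,2) = 15. Together 66.
Add back pairs where two caps are both exceeded: 1 + 0 + 1 = 2.
By inclusion–exclusion the count is 78 − 66 + 2 = 14.

14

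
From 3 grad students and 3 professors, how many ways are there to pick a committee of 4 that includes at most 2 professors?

Split by how many professors are chosen (0 through 2).
Sum: C(3,0)·C(3,4) + C(3,1)·C(3,3) + C(3,2)·C(3,2) = 0 + 3 + 9 = 12.

12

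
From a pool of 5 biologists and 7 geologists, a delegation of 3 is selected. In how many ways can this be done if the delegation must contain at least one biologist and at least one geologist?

Total 3-person selections from all 12: C(12,3) = 220.
Selections missing a whole group: no biologists → C(7,3) = 35; no geologists → C(5,3) = 10.
Both groups omitted at once is impossible, so 220 − 45 = 175.

175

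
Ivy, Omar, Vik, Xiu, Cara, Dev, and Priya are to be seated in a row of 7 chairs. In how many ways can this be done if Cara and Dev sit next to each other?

Glue Cara and Dev into one block (2 internal orders), leaving 6 units to arrange in a row.
That gives 2 × 6! = 2 × 720 = 1440.

1440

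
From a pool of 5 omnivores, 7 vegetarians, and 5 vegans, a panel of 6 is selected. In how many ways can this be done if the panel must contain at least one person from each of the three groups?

Unrestricted: C(17,6) = 12376 ways to pick any 6 of the 17.
Selections missing a whole group: no omnivores → C(12,6) = 924; no vegetarians → C(10,6) = 210; no vegans → C(12,6) = 924.
Add back selections omitting two groups (i.e. drawn from a single group): C(5,6) + C(7,6) + C(5,6) = 7.
By inclusion–exclusion: 12376 − 2058 + 7 = 10325.

10325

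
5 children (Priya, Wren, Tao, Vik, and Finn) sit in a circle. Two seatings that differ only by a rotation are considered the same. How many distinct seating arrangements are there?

24

Seat Priya anywhere (absorbing the rotational symmetry), then permute the other 4: (4)! = 24.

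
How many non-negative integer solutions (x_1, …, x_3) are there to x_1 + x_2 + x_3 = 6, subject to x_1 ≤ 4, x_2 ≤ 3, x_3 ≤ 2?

9

Ignoring the caps, the number of non-negative solutions to x_1+…+x_3 = 6 is C(8,2) = 28.
Subtract solutions that violate a single cap (substitute x_i' = x_i − (cap_i+1)): x_1 ≥ 5 gives C(3,2) = 3; x_2 ≥ 4 gives C(4,2) = 6; x_3 ≥ 3 gives C(5,2) = 10. Together 19.
No two caps can be exceeded simultaneously, so the pair terms are all 0.
By inclusion–exclusion the count is 28 − 19 + 0 = 9.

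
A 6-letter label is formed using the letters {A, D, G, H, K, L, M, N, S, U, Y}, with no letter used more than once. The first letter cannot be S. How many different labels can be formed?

The first letter has 11−1 = 10 choices (anything except S).
The remaining 5 letters are filled from the other 10 symbols without repetition: 10 × 9 × 8 × 7 × 6 = 30240.
Total: 10 × 30240 = 302400.

302400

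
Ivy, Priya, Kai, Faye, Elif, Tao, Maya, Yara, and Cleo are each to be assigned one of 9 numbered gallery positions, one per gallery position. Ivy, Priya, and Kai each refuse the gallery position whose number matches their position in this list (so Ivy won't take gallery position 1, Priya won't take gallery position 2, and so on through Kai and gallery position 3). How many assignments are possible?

Let Aᵢ (for i ∈ {1, 2, 3}) be the placements that put person i in their forbidden gallery position. Any j of these fix j positions, leaving (9−j)! ways to fill the rest, and there are C(3,j) ways to pick which j.
By inclusion–exclusion, the number of valid placements is Σ_{j=0}^{3} (−1)^j C(3,j)·(9−j)!.
Computing: 362880 − 120960 + 15120 − 720 = 256320.

256320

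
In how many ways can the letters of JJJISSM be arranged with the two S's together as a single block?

Treat the 2 copies of S as a single block. The multiset to arrange is then {SS, I, J, J, J, M}, 6 items in all.
That gives (6)!/(3!) = 120 arrangements.

120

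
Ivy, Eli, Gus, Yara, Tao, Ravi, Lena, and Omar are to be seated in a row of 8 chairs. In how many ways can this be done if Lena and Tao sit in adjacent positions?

10080

Place the 6 others and the Lena-Tao pair as 7 objects in a line; the pair has 2 internal arrangements.
So the count is 2·(7)! = 10080.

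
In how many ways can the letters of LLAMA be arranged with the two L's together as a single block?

Treat the 2 copies of L as a single block. The multiset to arrange is then {LL, A, A, M}, 4 items in all.
That gives (4)!/(2!) = 12 arrangements.

12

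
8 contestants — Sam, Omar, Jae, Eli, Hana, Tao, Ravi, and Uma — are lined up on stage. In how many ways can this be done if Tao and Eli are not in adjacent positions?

There are 8! = 40320 arrangements in all. If Tao and Eli are adjacent, merging them into one block gives 2·(7)! = 10080 arrangements.
So 40320 − 10080 = 30240 arrangements keep them apart.

30240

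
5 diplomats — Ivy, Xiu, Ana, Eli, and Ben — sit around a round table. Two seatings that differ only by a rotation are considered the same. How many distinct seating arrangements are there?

24

Around a circle, 5 distinct people have 5!/5 = (4)! = 24 rotationally distinct seatings.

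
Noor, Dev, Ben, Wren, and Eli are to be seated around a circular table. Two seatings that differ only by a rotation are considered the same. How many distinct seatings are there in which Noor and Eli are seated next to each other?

Treat {Noor, Eli} as one unit (2 internal orders) and seat the resulting 4 units around the table: (3)! circular arrangements.
So 2 × (3)! = 2 × 6 = 12.

12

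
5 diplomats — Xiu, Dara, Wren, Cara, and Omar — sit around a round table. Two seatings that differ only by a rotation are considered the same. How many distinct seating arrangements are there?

24

Seat Xiu anywhere (absorbing the rotational symmetry), then permute the other 4: (4)! = 24.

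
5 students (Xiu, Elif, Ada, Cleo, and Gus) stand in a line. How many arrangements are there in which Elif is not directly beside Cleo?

There are 5! = 120 arrangements in all. If Elif and Cleo are adjacent, merging them into one block gives 2·(4)! = 48 arrangements.
Complementary counting: 120 − 48 = 72.

72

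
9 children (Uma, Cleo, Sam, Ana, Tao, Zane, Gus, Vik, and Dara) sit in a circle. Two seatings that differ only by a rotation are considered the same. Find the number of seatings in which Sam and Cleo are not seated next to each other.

Without the restriction there are (8)! = 40320 seatings.
Those with Sam next to Cleo: fuse the pair into one unit and seat 8 units around a circle — 2·(7)! = 10080.
Subtracting, 40320 − 10080 = 30240.

30240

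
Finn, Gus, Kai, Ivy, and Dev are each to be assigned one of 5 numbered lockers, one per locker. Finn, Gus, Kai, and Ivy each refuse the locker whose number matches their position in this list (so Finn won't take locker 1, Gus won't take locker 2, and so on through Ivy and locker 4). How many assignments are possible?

Let Aᵢ (for 1 ≤ i ≤ 4) be the placements that put person i in their forbidden locker. Any j of these fix j positions, leaving (5−j)! ways to fill the rest, and there are C(4,j) ways to pick which j.
By inclusion–exclusion, the number of valid placements is Σ_{j=0}^{4} (−1)^j C(4,j)·(5−j)!.
Computing: 120 − 96 + 36 − 8 + 1 = 53.

53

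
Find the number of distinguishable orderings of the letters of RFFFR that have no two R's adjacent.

There are 5!/(3!·2!) = 10 arrangements of RFFFR in total.
Arrangements with the R's together: treat RR as one letter, giving (4)!/(3!) = 4.
Subtracting, 10 − 4 = 6 arrangements keep the R's apart.

6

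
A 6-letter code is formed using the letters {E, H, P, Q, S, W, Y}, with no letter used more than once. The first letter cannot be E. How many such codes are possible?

4320

The first letter has 7−1 = 6 choices (anything except E).
The remaining 5 letters are filled from the other 6 symbols without repetition: 6 × 5 × 4 × 3 × 2 = 720.
Total: 6 × 720 = 4320.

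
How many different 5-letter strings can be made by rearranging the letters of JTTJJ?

10

Letter multiplicities in JTTJJ: J×3, T×2.
The number of distinct arrangements is 5!/(3!·2!) = 120/12 = 10.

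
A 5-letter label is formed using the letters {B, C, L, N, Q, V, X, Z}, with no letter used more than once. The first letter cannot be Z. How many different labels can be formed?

The first letter has 8−1 = 7 choices (anything except Z).
The remaining 4 letters are filled from the other 7 symbols without repetition: 7 × 6 × 5 × 4 = 840.
Total: 7 × 840 = 5880.

5880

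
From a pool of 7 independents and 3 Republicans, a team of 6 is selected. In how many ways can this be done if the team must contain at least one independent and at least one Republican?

Unrestricted: C(10,6) = 210 ways to pick any 6 of the 10.
Subtract selections that omit an entire group: no independents → C(3,6) = 0; no Republicans → C(7,6) = 7.
Both groups omitted at once is impossible, so 210 − 7 = 203.

203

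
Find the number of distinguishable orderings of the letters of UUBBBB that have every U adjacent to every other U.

Treat the 2 copies of U as a single block. The multiset to arrange is then {UU, B, B, B, B}, 5 items in all.
That gives (5)!/(4!) = 5 arrangements.

5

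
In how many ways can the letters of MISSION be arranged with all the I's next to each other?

360

Treat the 2 copies of I as a single block. The multiset to arrange is then {II, M, N, O, S, S}, 6 items in all.
That gives (6)!/(2!) = 360 arrangements.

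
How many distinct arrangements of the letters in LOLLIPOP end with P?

420

With the last slot taken by P, it remains to arrange the other 7 letters (LOLLIOP).
Those 7 letters have L appearing 3 times and O appearing twice, giving (7)!/(3!·2!) = 420.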